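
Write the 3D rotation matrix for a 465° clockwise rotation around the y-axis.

Rotation matrix for clockwise 465° around y-axis:
A clockwise rotation by 465° is a counterclockwise rotation by -465°.
cos(-465°) = -0.2588, sin(-465°) = -0.9659
Result: [[-0.2588, 0, -0.9659], [0, 1, 0], [0.9659, 0, -0.2588]]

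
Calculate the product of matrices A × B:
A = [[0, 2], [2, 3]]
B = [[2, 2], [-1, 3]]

Matrix multiplication:
C[0][0] = 0×2 + 2×-1 = -2
C[0][1] = 0×2 + 2×3 = 6
C[1][0] = 2×2 + 3×-1 = 1
C[1][1] = 2×2 + 3×3 = 13
Result: [[-2, 6], [1, 13]]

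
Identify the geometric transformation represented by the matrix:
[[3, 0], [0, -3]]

This matrix represents: non-uniform scaling by sx = 3, sy = -3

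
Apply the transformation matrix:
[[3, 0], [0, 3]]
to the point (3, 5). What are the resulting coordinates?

Matrix multiplication:
[[3, 0], [0, 3]] × [3, 5]ᵀ
= [(3)(3) + (0)(5), (0)(3) + (3)(5)]ᵀ
= [9, 15]ᵀ
Result: (9, 15)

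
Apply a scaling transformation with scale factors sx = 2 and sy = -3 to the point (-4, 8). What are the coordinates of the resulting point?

Scaling matrix:
[[2, 0], [0, -3]]
Result: (-4 × 2, 8 × -3) = (-8, -24)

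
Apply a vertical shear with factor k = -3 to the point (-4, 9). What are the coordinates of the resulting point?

Shear matrix for vertical shear with factor k = -3:
[[1, 0], [-3, 1]]
Result: (-4, 9) → (-4, 21)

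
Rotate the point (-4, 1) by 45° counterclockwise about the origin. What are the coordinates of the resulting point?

Rotation matrix for 45°: [[cos 45°, -sin 45°], [sin 45°, cos 45°]] ≈ [[0.707107, -0.707107], [0.707107, 0.707107]]
[[0.707107, -0.707107], [0.707107, 0.707107]] × [-4, 1]ᵀ ≈ [-3.5355, -2.1213]ᵀ
Result: (-3.5355, -2.1213)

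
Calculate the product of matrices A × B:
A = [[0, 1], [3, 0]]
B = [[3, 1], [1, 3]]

Matrix multiplication:
C[0][0] = 0×3 + 1×1 = 1
C[0][1] = 0×1 + 1×3 = 3
C[1][0] = 3×3 + 0×1 = 9
C[1][1] = 3×1 + 0×3 = 3
Result: [[1, 3], [9, 3]]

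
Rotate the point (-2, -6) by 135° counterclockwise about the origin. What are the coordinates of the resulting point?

Rotation matrix for 135°: [[cos 135°, -sin 135°], [sin 135°, cos 135°]] ≈ [[-0.707107, -0.707107], [0.707107, -0.707107]]
[[-0.707107, -0.707107], [0.707107, -0.707107]] × [-2, -6]ᵀ ≈ [5.6569, 2.8284]ᵀ
Result: (5.6569, 2.8284)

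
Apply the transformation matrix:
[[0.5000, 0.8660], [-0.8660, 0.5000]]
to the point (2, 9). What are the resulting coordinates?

Matrix multiplication:
[[0.5000, 0.8660], [-0.8660, 0.5000]] × [2, 9]ᵀ
= [(0.5000)(2) + (0.8660)(9), (-0.8660)(2) + (0.5000)(9)]ᵀ
= [8.7940, 2.7680]ᵀ
Result: (8.7940, 2.7680)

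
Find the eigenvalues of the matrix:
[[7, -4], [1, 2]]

Characteristic equation: det(A - λI) = 0
λ² - (trace)λ + (det) = 0
trace = 7 + 2 = 9, det = (7)(2) - (-4)(1) = 18
λ² - (9)λ + (18) = 0
λ = (9 ± √((9)² - 4·(18))) / 2 = (9 ± √9) / 2
Solving: λ = 3, 6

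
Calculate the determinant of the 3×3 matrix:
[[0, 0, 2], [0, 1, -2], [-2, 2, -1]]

Expansion along first row:
det = 0·det([[1,-2],[2,-1]]) - 0·det([[0,-2],[-2,-1]]) + 2·det([[0,1],[-2,2]])
    = 0·(1·-1 - -2·2) - 0·(0·-1 - -2·-2) + 2·(0·2 - 1·-2)
    = 0·3 - 0·-4 + 2·2
    = 0 + 0 + 4 = 4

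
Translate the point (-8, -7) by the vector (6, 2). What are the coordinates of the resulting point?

Translation by (6, 2) (homogeneous matrix [[1, 0, 6], [0, 1, 2], [0, 0, 1]]):
x' = -8 + 6 = -2
y' = -7 + 2 = -5
Result: (-2, -5)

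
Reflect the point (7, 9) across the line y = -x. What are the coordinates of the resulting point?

Reflection across line y = -x: (7, 9) → (-9, -7)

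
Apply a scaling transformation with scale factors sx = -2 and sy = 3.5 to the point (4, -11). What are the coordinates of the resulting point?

Scaling matrix:
[[-2, 0], [0, 3.50]]
Result: (4 × -2, -11 × 3.5) = (-8, -38.5)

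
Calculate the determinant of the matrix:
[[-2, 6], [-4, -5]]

For a 2×2 matrix [[a, b], [c, d]], det = ad - bc
det = (-2)(-5) - (6)(-4) = 10 - -24 = 34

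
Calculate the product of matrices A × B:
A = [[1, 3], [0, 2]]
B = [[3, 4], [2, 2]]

Matrix multiplication:
C[0][0] = 1×3 + 3×2 = 9
C[0][1] = 1×4 + 3×2 = 10
C[1][0] = 0×3 + 2×2 = 4
C[1][1] = 0×4 + 2×2 = 4
Result: [[9, 10], [4, 4]]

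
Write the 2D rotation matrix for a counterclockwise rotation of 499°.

Rotation matrix formula: [[cos θ, -sin θ], [sin θ, cos θ]]
For θ = 499°:
cos(499°) = -0.7547
sin(499°) = 0.6561
Result: [[-0.7547, -0.6561], [0.6561, -0.7547]]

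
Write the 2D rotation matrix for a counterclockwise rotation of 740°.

Rotation matrix formula: [[cos θ, -sin θ], [sin θ, cos θ]]
For θ = 740°:
cos(740°) = 0.9397
sin(740°) = 0.3420
Result: [[0.9397, -0.3420], [0.3420, 0.9397]]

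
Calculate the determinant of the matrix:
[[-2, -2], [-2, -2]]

For a 2×2 matrix [[a, b], [c, d]], det = ad - bc
det = (-2)(-2) - (-2)(-2) = 4 - 4 = 0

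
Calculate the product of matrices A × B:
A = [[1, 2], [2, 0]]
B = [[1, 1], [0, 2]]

Matrix multiplication:
C[0][0] = 1×1 + 2×0 = 1
C[0][1] = 1×1 + 2×2 = 5
C[1][0] = 2×1 + 0×0 = 2
C[1][1] = 2×1 + 0×2 = 2
Result: [[1, 5], [2, 2]]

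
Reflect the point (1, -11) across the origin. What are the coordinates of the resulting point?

Reflection across origin: (1, -11) → (-1, 11)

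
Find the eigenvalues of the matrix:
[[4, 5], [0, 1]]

Characteristic equation: det(A - λI) = 0
λ² - (trace)λ + (det) = 0
trace = 4 + 1 = 5, det = (4)(1) - (5)(0) = 4
λ² - (5)λ + (4) = 0
λ = (5 ± √((5)² - 4·(4))) / 2 = (5 ± √9) / 2
Solving: λ = 1, 4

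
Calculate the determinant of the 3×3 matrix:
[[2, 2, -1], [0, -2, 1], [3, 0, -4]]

Expansion along first row:
det = 2·det([[-2,1],[0,-4]]) - 2·det([[0,1],[3,-4]]) + -1·det([[0,-2],[3,0]])
    = 2·(-2·-4 - 1·0) - 2·(0·-4 - 1·3) + -1·(0·0 - -2·3)
    = 2·8 - 2·-3 + -1·6
    = 16 + 6 + -6 = 16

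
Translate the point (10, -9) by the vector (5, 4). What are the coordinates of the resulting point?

Translation by (5, 4) (homogeneous matrix [[1, 0, 5], [0, 1, 4], [0, 0, 1]]):
x' = 10 + 5 = 15
y' = -9 + 4 = -5
Result: (15, -5)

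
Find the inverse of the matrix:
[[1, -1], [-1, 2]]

For [[a,b],[c,d]], inverse = (1/det)·[[d,-b],[-c,a]]
det = (1)(2) - (-1)(-1) = 2 - 1 = 1
Inverse = [[2, 1], [1, 1]]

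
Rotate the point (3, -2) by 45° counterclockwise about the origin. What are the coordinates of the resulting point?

Rotation matrix for 45°: [[cos 45°, -sin 45°], [sin 45°, cos 45°]] ≈ [[0.707107, -0.707107], [0.707107, 0.707107]]
[[0.707107, -0.707107], [0.707107, 0.707107]] × [3, -2]ᵀ ≈ [3.5355, 0.7071]ᵀ
Result: (3.5355, 0.7071)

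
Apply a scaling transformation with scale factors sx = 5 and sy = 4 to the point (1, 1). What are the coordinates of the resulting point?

Scaling matrix:
[[5, 0], [0, 4]]
Result: (1 × 5, 1 × 4) = (5, 4)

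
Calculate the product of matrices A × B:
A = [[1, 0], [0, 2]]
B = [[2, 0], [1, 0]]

Matrix multiplication:
C[0][0] = 1×2 + 0×1 = 2
C[0][1] = 1×0 + 0×0 = 0
C[1][0] = 0×2 + 2×1 = 2
C[1][1] = 0×0 + 2×0 = 0
Result: [[2, 0], [2, 0]]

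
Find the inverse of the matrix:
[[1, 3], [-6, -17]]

For [[a,b],[c,d]], inverse = (1/det)·[[d,-b],[-c,a]]
det = (1)(-17) - (3)(-6) = -17 - -18 = 1
Inverse = [[-17, -3], [6, 1]]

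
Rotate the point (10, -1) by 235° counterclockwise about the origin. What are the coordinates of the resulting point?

Rotation matrix for 235°: [[cos 235°, -sin 235°], [sin 235°, cos 235°]] ≈ [[-0.573576, 0.819152], [-0.819152, -0.573576]]
[[-0.573576, 0.819152], [-0.819152, -0.573576]] × [10, -1]ᵀ ≈ [-6.5549, -7.6179]ᵀ
Result: (-6.5549, -7.6179)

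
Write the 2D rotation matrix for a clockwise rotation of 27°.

Rotation matrix formula: [[cos θ, -sin θ], [sin θ, cos θ]]
A clockwise rotation by 27° is equivalent to a counterclockwise rotation by -27°.
For θ = -27°:
cos(-27°) = 0.8910
sin(-27°) = -0.4540
Result: [[0.8910, 0.4540], [-0.4540, 0.8910]]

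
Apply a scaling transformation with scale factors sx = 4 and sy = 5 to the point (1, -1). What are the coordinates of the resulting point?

Scaling matrix:
[[4, 0], [0, 5]]
Result: (1 × 4, -1 × 5) = (4, -5)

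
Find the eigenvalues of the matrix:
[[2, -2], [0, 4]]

Characteristic equation: det(A - λI) = 0
λ² - (trace)λ + (det) = 0
trace = 2 + 4 = 6, det = (2)(4) - (-2)(0) = 8
λ² - (6)λ + (8) = 0
λ = (6 ± √((6)² - 4·(8))) / 2 = (6 ± √4) / 2
Solving: λ = 2, 4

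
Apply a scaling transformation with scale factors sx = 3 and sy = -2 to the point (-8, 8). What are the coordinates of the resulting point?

Scaling matrix:
[[3, 0], [0, -2]]
Result: (-8 × 3, 8 × -2) = (-24, -16)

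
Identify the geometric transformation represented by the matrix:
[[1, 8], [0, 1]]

This matrix represents: horizontal shear with factor 8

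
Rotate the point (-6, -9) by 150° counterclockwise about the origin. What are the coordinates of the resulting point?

Rotation matrix for 150°: [[cos 150°, -sin 150°], [sin 150°, cos 150°]] ≈ [[-0.866025, -0.500000], [0.500000, -0.866025]]
[[-0.866025, -0.500000], [0.500000, -0.866025]] × [-6, -9]ᵀ ≈ [9.6962, 4.7942]ᵀ
Result: (9.6962, 4.7942)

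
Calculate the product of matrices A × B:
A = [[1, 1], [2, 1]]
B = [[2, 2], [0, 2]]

Matrix multiplication:
C[0][0] = 1×2 + 1×0 = 2
C[0][1] = 1×2 + 1×2 = 4
C[1][0] = 2×2 + 1×0 = 4
C[1][1] = 2×2 + 1×2 = 6
Result: [[2, 4], [4, 6]]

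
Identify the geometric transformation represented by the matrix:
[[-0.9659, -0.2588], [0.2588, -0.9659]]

This matrix represents: rotation by 165° counterclockwise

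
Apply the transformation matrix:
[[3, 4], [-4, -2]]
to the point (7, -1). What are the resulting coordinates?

Matrix multiplication:
[[3, 4], [-4, -2]] × [7, -1]ᵀ
= [(3)(7) + (4)(-1), (-4)(7) + (-2)(-1)]ᵀ
= [17, -26]ᵀ
Result: (17, -26)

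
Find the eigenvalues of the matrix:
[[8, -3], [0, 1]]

Characteristic equation: det(A - λI) = 0
λ² - (trace)λ + (det) = 0
trace = 8 + 1 = 9, det = (8)(1) - (-3)(0) = 8
λ² - (9)λ + (8) = 0
λ = (9 ± √((9)² - 4·(8))) / 2 = (9 ± √49) / 2
Solving: λ = 1, 8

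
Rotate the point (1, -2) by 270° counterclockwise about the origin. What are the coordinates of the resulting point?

Rotation matrix for 270°: [[cos 270°, -sin 270°], [sin 270°, cos 270°]] = [[0, 1], [-1, 0]]
[[0, 1], [-1, 0]] × [1, -2]ᵀ = [-2, -1]ᵀ
Result: (-2, -1)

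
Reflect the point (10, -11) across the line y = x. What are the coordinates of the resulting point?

Reflection across line y = x: (10, -11) → (-11, 10)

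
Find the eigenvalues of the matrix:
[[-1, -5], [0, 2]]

Characteristic equation: det(A - λI) = 0
λ² - (trace)λ + (det) = 0
trace = -1 + 2 = 1, det = (-1)(2) - (-5)(0) = -2
λ² - (1)λ + (-2) = 0
λ = (1 ± √((1)² - 4·(-2))) / 2 = (1 ± √9) / 2
Solving: λ = -1, 2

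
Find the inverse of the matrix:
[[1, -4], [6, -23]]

For [[a,b],[c,d]], inverse = (1/det)·[[d,-b],[-c,a]]
det = (1)(-23) - (-4)(6) = -23 - -24 = 1
Inverse = [[-23, 4], [-6, 1]]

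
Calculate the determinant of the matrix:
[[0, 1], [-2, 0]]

For a 2×2 matrix [[a, b], [c, d]], det = ad - bc
det = (0)(0) - (1)(-2) = 0 - -2 = 2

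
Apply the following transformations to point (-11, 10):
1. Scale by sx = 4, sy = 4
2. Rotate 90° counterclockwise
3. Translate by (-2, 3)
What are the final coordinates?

Step 1: Scale → (-44, 40)
Step 2: Rotate 90° → (-40, -44)
Step 3: Translate → (-42, -41)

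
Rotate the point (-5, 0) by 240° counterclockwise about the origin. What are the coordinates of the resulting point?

Rotation matrix for 240°: [[cos 240°, -sin 240°], [sin 240°, cos 240°]] ≈ [[-0.500000, 0.866025], [-0.866025, -0.500000]]
[[-0.500000, 0.866025], [-0.866025, -0.500000]] × [-5, 0]ᵀ ≈ [2.5000, 4.3301]ᵀ
Result: (2.5000, 4.3301)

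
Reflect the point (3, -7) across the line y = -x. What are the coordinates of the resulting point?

Reflection across line y = -x: (3, -7) → (7, -3)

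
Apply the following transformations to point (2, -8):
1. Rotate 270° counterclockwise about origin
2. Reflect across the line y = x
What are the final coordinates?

Step 1: Rotate 270° → (-8, -2)
Step 2: Reflect across line y = x → (-2, -8)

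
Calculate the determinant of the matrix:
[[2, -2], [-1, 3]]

For a 2×2 matrix [[a, b], [c, d]], det = ad - bc
det = (2)(3) - (-2)(-1) = 6 - 2 = 4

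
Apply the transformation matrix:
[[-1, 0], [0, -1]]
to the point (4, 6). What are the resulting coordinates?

Matrix multiplication:
[[-1, 0], [0, -1]] × [4, 6]ᵀ
= [(-1)(4) + (0)(6), (0)(4) + (-1)(6)]ᵀ
= [-4, -6]ᵀ
Result: (-4, -6)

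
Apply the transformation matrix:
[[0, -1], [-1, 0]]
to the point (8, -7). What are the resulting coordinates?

Matrix multiplication:
[[0, -1], [-1, 0]] × [8, -7]ᵀ
= [(0)(8) + (-1)(-7), (-1)(8) + (0)(-7)]ᵀ
= [7, -8]ᵀ
Result: (7, -8)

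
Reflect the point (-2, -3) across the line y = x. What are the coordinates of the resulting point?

Reflection across line y = x: (-2, -3) → (-3, -2)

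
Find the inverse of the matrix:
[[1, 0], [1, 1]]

For [[a,b],[c,d]], inverse = (1/det)·[[d,-b],[-c,a]]
det = (1)(1) - (0)(1) = 1 - 0 = 1
Inverse = [[1, 0], [-1, 1]]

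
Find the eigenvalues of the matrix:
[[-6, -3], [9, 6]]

Characteristic equation: det(A - λI) = 0
λ² - (trace)λ + (det) = 0
trace = -6 + 6 = 0, det = (-6)(6) - (-3)(9) = -9
λ² - (0)λ + (-9) = 0
λ = (0 ± √((0)² - 4·(-9))) / 2 = (0 ± √36) / 2
Solving: λ = -3, 3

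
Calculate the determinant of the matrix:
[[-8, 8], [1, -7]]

For a 2×2 matrix [[a, b], [c, d]], det = ad - bc
det = (-8)(-7) - (8)(1) = 56 - 8 = 48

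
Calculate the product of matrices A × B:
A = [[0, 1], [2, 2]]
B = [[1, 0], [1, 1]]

Matrix multiplication:
C[0][0] = 0×1 + 1×1 = 1
C[0][1] = 0×0 + 1×1 = 1
C[1][0] = 2×1 + 2×1 = 4
C[1][1] = 2×0 + 2×1 = 2
Result: [[1, 1], [4, 2]]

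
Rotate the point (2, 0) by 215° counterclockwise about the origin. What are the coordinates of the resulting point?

Rotation matrix for 215°: [[cos 215°, -sin 215°], [sin 215°, cos 215°]] ≈ [[-0.819152, 0.573576], [-0.573576, -0.819152]]
[[-0.819152, 0.573576], [-0.573576, -0.819152]] × [2, 0]ᵀ ≈ [-1.6383, -1.1472]ᵀ
Result: (-1.6383, -1.1472)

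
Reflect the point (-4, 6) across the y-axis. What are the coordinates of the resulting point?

Reflection across y-axis: (-4, 6) → (4, 6)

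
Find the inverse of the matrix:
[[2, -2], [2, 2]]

For [[a,b],[c,d]], inverse = (1/det)·[[d,-b],[-c,a]]
det = (2)(2) - (-2)(2) = 4 - -4 = 8
Inverse = (1/8)·[[2, 2], [-2, 2]]
= [[1/4, 1/4], [-1/4, 1/4]]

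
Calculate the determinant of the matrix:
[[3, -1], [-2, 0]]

For a 2×2 matrix [[a, b], [c, d]], det = ad - bc
det = (3)(0) - (-1)(-2) = 0 - 2 = -2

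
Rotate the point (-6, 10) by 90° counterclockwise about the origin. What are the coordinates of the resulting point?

Rotation matrix for 90°: [[cos 90°, -sin 90°], [sin 90°, cos 90°]] = [[0, -1], [1, 0]]
[[0, -1], [1, 0]] × [-6, 10]ᵀ = [-10, -6]ᵀ
Result: (-10, -6)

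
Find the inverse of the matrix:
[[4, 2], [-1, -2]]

For [[a,b],[c,d]], inverse = (1/det)·[[d,-b],[-c,a]]
det = (4)(-2) - (2)(-1) = -8 - -2 = -6
Inverse = (1/-6)·[[-2, -2], [1, 4]]
= [[1/3, 1/3], [-1/6, -2/3]]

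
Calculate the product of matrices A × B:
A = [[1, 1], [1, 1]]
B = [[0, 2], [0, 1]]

Matrix multiplication:
C[0][0] = 1×0 + 1×0 = 0
C[0][1] = 1×2 + 1×1 = 3
C[1][0] = 1×0 + 1×0 = 0
C[1][1] = 1×2 + 1×1 = 3
Result: [[0, 3], [0, 3]]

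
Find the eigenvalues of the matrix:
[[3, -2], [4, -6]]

Characteristic equation: det(A - λI) = 0
λ² - (trace)λ + (det) = 0
trace = 3 + -6 = -3, det = (3)(-6) - (-2)(4) = -10
λ² - (-3)λ + (-10) = 0
λ = (-3 ± √((-3)² - 4·(-10))) / 2 = (-3 ± √49) / 2
Solving: λ = -5, 2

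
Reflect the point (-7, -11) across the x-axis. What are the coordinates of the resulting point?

Reflection across x-axis: (-7, -11) → (-7, 11)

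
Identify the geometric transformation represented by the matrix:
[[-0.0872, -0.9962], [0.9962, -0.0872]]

This matrix represents: rotation by 95° counterclockwise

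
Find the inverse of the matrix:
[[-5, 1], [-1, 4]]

For [[a,b],[c,d]], inverse = (1/det)·[[d,-b],[-c,a]]
det = (-5)(4) - (1)(-1) = -20 - -1 = -19
Inverse = (1/-19)·[[4, -1], [1, -5]]
= [[-4/19, 1/19], [-1/19, 5/19]]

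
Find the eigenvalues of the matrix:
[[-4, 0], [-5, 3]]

Characteristic equation: det(A - λI) = 0
λ² - (trace)λ + (det) = 0
trace = -4 + 3 = -1, det = (-4)(3) - (0)(-5) = -12
λ² - (-1)λ + (-12) = 0
λ = (-1 ± √((-1)² - 4·(-12))) / 2 = (-1 ± √49) / 2
Solving: λ = -4, 3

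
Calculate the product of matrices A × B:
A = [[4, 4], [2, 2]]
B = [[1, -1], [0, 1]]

Matrix multiplication:
C[0][0] = 4×1 + 4×0 = 4
C[0][1] = 4×-1 + 4×1 = 0
C[1][0] = 2×1 + 2×0 = 2
C[1][1] = 2×-1 + 2×1 = 0
Result: [[4, 0], [2, 0]]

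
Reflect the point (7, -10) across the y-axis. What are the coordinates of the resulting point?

Reflection across y-axis: (7, -10) → (-7, -10)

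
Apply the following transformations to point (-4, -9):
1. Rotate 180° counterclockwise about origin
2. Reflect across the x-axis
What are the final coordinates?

Step 1: Rotate 180° → (4, 9)
Step 2: Reflect across x-axis → (4, -9)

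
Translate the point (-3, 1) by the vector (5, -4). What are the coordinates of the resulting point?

Translation by (5, -4) (homogeneous matrix [[1, 0, 5], [0, 1, -4], [0, 0, 1]]):
x' = -3 + 5 = 2
y' = 1 + -4 = -3
Result: (2, -3)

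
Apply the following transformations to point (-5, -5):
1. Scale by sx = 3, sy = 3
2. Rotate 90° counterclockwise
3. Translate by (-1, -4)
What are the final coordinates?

Step 1: Scale → (-15, -15)
Step 2: Rotate 90° → (15, -15)
Step 3: Translate → (14, -19)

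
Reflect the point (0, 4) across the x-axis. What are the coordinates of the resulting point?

Reflection across x-axis: (0, 4) → (0, -4)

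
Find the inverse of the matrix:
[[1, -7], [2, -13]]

For [[a,b],[c,d]], inverse = (1/det)·[[d,-b],[-c,a]]
det = (1)(-13) - (-7)(2) = -13 - -14 = 1
Inverse = [[-13, 7], [-2, 1]]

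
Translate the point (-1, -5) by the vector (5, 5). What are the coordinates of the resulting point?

Translation by (5, 5) (homogeneous matrix [[1, 0, 5], [0, 1, 5], [0, 0, 1]]):
x' = -1 + 5 = 4
y' = -5 + 5 = 0
Result: (4, 0)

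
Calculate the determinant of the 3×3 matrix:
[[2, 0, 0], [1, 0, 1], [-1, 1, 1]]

Expansion along first row:
det = 2·det([[0,1],[1,1]]) - 0·det([[1,1],[-1,1]]) + 0·det([[1,0],[-1,1]])
    = 2·(0·1 - 1·1) - 0·(1·1 - 1·-1) + 0·(1·1 - 0·-1)
    = 2·-1 - 0·2 + 0·1
    = -2 + 0 + 0 = -2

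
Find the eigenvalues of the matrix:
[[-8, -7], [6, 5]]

Characteristic equation: det(A - λI) = 0
λ² - (trace)λ + (det) = 0
trace = -8 + 5 = -3, det = (-8)(5) - (-7)(6) = 2
λ² - (-3)λ + (2) = 0
λ = (-3 ± √((-3)² - 4·(2))) / 2 = (-3 ± √1) / 2
Solving: λ = -2, -1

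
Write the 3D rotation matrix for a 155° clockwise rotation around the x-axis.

Rotation matrix for clockwise 155° around x-axis:
A clockwise rotation by 155° is a counterclockwise rotation by -155°.
cos(-155°) = -0.9063, sin(-155°) = -0.4226
Result: [[1, 0, 0], [0, -0.9063, 0.4226], [0, -0.4226, -0.9063]]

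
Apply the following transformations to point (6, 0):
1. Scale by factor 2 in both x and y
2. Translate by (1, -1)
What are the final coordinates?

Step 1: Scale (6, 0) by 2 → (12, 0)
Step 2: Translate by (1, -1) → (13, -1)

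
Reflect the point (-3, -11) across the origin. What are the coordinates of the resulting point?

Reflection across origin: (-3, -11) → (3, 11)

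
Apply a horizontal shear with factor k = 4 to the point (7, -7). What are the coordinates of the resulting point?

Shear matrix for horizontal shear with factor k = 4:
[[1, 4], [0, 1]]
Result: (7, -7) → (-21, -7)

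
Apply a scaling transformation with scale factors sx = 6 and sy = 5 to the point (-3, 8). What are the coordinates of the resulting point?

Scaling matrix:
[[6, 0], [0, 5]]
Result: (-3 × 6, 8 × 5) = (-18, 40)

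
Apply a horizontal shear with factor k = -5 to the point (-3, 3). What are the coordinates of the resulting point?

Shear matrix for horizontal shear with factor k = -5:
[[1, -5], [0, 1]]
Result: (-3, 3) → (-18, 3)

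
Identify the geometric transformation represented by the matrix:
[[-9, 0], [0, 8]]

This matrix represents: non-uniform scaling by sx = -9, sy = 8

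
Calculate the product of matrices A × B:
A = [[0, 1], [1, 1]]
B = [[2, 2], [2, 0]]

Matrix multiplication:
C[0][0] = 0×2 + 1×2 = 2
C[0][1] = 0×2 + 1×0 = 0
C[1][0] = 1×2 + 1×2 = 4
C[1][1] = 1×2 + 1×0 = 2
Result: [[2, 0], [4, 2]]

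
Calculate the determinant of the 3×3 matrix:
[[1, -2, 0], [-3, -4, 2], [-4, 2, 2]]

Expansion along first row:
det = 1·det([[-4,2],[2,2]]) - -2·det([[-3,2],[-4,2]]) + 0·det([[-3,-4],[-4,2]])
    = 1·(-4·2 - 2·2) - -2·(-3·2 - 2·-4) + 0·(-3·2 - -4·-4)
    = 1·-12 - -2·2 + 0·-22
    = -12 + 4 + 0 = -8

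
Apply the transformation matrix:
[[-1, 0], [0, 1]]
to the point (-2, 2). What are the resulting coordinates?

Matrix multiplication:
[[-1, 0], [0, 1]] × [-2, 2]ᵀ
= [(-1)(-2) + (0)(2), (0)(-2) + (1)(2)]ᵀ
= [2, 2]ᵀ
Result: (2, 2)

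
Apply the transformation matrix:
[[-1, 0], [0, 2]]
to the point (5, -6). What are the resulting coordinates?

Matrix multiplication:
[[-1, 0], [0, 2]] × [5, -6]ᵀ
= [(-1)(5) + (0)(-6), (0)(5) + (2)(-6)]ᵀ
= [-5, -12]ᵀ
Result: (-5, -12)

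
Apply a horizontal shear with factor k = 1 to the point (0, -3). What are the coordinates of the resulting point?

Shear matrix for horizontal shear with factor k = 1:
[[1, 1], [0, 1]]
Result: (0, -3) → (-3, -3)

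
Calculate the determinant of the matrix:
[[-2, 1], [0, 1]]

For a 2×2 matrix [[a, b], [c, d]], det = ad - bc
det = (-2)(1) - (1)(0) = -2 - 0 = -2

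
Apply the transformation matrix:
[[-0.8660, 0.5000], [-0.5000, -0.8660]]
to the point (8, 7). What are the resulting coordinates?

Matrix multiplication:
[[-0.8660, 0.5000], [-0.5000, -0.8660]] × [8, 7]ᵀ
= [(-0.8660)(8) + (0.5000)(7), (-0.5000)(8) + (-0.8660)(7)]ᵀ
= [-3.4280, -10.0620]ᵀ
Result: (-3.4280, -10.0620)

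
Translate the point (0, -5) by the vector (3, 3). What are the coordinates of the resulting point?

Translation by (3, 3) (homogeneous matrix [[1, 0, 3], [0, 1, 3], [0, 0, 1]]):
x' = 0 + 3 = 3
y' = -5 + 3 = -2
Result: (3, -2)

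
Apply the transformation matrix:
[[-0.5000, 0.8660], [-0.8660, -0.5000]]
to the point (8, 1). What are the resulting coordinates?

Matrix multiplication:
[[-0.5000, 0.8660], [-0.8660, -0.5000]] × [8, 1]ᵀ
= [(-0.5000)(8) + (0.8660)(1), (-0.8660)(8) + (-0.5000)(1)]ᵀ
= [-3.1340, -7.4280]ᵀ
Result: (-3.1340, -7.4280)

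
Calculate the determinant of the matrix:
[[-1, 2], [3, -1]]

For a 2×2 matrix [[a, b], [c, d]], det = ad - bc
det = (-1)(-1) - (2)(3) = 1 - 6 = -5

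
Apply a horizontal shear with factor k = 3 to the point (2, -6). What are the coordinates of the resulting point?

Shear matrix for horizontal shear with factor k = 3:
[[1, 3], [0, 1]]
Result: (2, -6) → (-16, -6)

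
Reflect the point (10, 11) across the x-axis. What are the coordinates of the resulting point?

Reflection across x-axis: (10, 11) → (10, -11)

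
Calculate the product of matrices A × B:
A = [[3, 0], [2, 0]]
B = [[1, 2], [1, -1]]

Matrix multiplication:
C[0][0] = 3×1 + 0×1 = 3
C[0][1] = 3×2 + 0×-1 = 6
C[1][0] = 2×1 + 0×1 = 2
C[1][1] = 2×2 + 0×-1 = 4
Result: [[3, 6], [2, 4]]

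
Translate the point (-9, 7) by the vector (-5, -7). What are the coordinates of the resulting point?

Translation by (-5, -7) (homogeneous matrix [[1, 0, -5], [0, 1, -7], [0, 0, 1]]):
x' = -9 + -5 = -14
y' = 7 + -7 = 0
Result: (-14, 0)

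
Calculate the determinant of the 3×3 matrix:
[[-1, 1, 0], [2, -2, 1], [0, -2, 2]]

Expansion along first row:
det = -1·det([[-2,1],[-2,2]]) - 1·det([[2,1],[0,2]]) + 0·det([[2,-2],[0,-2]])
    = -1·(-2·2 - 1·-2) - 1·(2·2 - 1·0) + 0·(2·-2 - -2·0)
    = -1·-2 - 1·4 + 0·-4
    = 2 + -4 + 0 = -2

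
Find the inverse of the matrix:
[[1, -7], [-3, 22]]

For [[a,b],[c,d]], inverse = (1/det)·[[d,-b],[-c,a]]
det = (1)(22) - (-7)(-3) = 22 - 21 = 1
Inverse = [[22, 7], [3, 1]]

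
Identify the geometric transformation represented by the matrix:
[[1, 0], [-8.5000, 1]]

This matrix represents: vertical shear with factor -8.5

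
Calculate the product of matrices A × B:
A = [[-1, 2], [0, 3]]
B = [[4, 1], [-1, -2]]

Matrix multiplication:
C[0][0] = -1×4 + 2×-1 = -6
C[0][1] = -1×1 + 2×-2 = -5
C[1][0] = 0×4 + 3×-1 = -3
C[1][1] = 0×1 + 3×-2 = -6
Result: [[-6, -5], [-3, -6]]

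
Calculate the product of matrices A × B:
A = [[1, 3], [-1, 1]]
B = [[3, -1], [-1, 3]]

Matrix multiplication:
C[0][0] = 1×3 + 3×-1 = 0
C[0][1] = 1×-1 + 3×3 = 8
C[1][0] = -1×3 + 1×-1 = -4
C[1][1] = -1×-1 + 1×3 = 4
Result: [[0, 8], [-4, 4]]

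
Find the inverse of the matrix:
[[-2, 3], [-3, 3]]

For [[a,b],[c,d]], inverse = (1/det)·[[d,-b],[-c,a]]
det = (-2)(3) - (3)(-3) = -6 - -9 = 3
Inverse = (1/3)·[[3, -3], [3, -2]]
= [[1, -1], [1, -2/3]]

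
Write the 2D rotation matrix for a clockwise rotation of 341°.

Rotation matrix formula: [[cos θ, -sin θ], [sin θ, cos θ]]
A clockwise rotation by 341° is equivalent to a counterclockwise rotation by -341°.
For θ = -341°:
cos(-341°) = 0.9455
sin(-341°) = 0.3256
Result: [[0.9455, -0.3256], [0.3256, 0.9455]]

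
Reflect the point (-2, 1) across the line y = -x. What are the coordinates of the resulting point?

Reflection across line y = -x: (-2, 1) → (-1, 2)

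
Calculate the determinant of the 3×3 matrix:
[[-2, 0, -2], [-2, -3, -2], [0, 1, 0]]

Expansion along first row:
det = -2·det([[-3,-2],[1,0]]) - 0·det([[-2,-2],[0,0]]) + -2·det([[-2,-3],[0,1]])
    = -2·(-3·0 - -2·1) - 0·(-2·0 - -2·0) + -2·(-2·1 - -3·0)
    = -2·2 - 0·0 + -2·-2
    = -4 + 0 + 4 = 0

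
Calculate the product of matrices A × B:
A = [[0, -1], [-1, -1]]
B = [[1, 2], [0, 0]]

Matrix multiplication:
C[0][0] = 0×1 + -1×0 = 0
C[0][1] = 0×2 + -1×0 = 0
C[1][0] = -1×1 + -1×0 = -1
C[1][1] = -1×2 + -1×0 = -2
Result: [[0, 0], [-1, -2]]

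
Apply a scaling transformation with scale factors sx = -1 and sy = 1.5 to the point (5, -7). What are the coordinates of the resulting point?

Scaling matrix:
[[-1, 0], [0, 1.50]]
Result: (5 × -1, -7 × 1.5) = (-5, -10.5)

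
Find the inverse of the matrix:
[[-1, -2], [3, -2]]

For [[a,b],[c,d]], inverse = (1/det)·[[d,-b],[-c,a]]
det = (-1)(-2) - (-2)(3) = 2 - -6 = 8
Inverse = (1/8)·[[-2, 2], [-3, -1]]
= [[-1/4, 1/4], [-3/8, -1/8]]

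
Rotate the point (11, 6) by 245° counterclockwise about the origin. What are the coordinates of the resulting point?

Rotation matrix for 245°: [[cos 245°, -sin 245°], [sin 245°, cos 245°]] ≈ [[-0.422618, 0.906308], [-0.906308, -0.422618]]
[[-0.422618, 0.906308], [-0.906308, -0.422618]] × [11, 6]ᵀ ≈ [0.7890, -12.5051]ᵀ
Result: (0.7890, -12.5051)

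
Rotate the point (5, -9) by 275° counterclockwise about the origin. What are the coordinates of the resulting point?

Rotation matrix for 275°: [[cos 275°, -sin 275°], [sin 275°, cos 275°]] ≈ [[0.087156, 0.996195], [-0.996195, 0.087156]]
[[0.087156, 0.996195], [-0.996195, 0.087156]] × [5, -9]ᵀ ≈ [-8.5300, -5.7654]ᵀ
Result: (-8.5300, -5.7654)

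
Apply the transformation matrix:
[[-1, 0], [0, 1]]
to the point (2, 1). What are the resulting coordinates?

Matrix multiplication:
[[-1, 0], [0, 1]] × [2, 1]ᵀ
= [(-1)(2) + (0)(1), (0)(2) + (1)(1)]ᵀ
= [-2, 1]ᵀ
Result: (-2, 1)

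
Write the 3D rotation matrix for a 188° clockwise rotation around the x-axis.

Rotation matrix for clockwise 188° around x-axis:
A clockwise rotation by 188° is a counterclockwise rotation by -188°.
cos(-188°) = -0.9903, sin(-188°) = 0.1392
Result: [[1, 0, 0], [0, -0.9903, -0.1392], [0, 0.1392, -0.9903]]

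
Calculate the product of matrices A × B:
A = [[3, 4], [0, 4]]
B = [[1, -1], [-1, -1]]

Matrix multiplication:
C[0][0] = 3×1 + 4×-1 = -1
C[0][1] = 3×-1 + 4×-1 = -7
C[1][0] = 0×1 + 4×-1 = -4
C[1][1] = 0×-1 + 4×-1 = -4
Result: [[-1, -7], [-4, -4]]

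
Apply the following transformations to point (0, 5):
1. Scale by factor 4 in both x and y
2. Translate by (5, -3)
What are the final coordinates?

Step 1: Scale (0, 5) by 4 → (0, 20)
Step 2: Translate by (5, -3) → (5, 17)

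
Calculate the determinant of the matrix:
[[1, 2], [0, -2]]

For a 2×2 matrix [[a, b], [c, d]], det = ad - bc
det = (1)(-2) - (2)(0) = -2 - 0 = -2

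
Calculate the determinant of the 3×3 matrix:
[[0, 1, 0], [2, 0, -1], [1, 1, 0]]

Expansion along first row:
det = 0·det([[0,-1],[1,0]]) - 1·det([[2,-1],[1,0]]) + 0·det([[2,0],[1,1]])
    = 0·(0·0 - -1·1) - 1·(2·0 - -1·1) + 0·(2·1 - 0·1)
    = 0·1 - 1·1 + 0·2
    = 0 + -1 + 0 = -1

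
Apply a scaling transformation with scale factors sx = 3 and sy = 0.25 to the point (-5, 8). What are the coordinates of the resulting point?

Scaling matrix:
[[3, 0], [0, 0.25]]
Result: (-5 × 3, 8 × 0.25) = (-15, 2)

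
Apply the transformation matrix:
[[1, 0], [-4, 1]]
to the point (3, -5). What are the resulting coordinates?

Matrix multiplication:
[[1, 0], [-4, 1]] × [3, -5]ᵀ
= [(1)(3) + (0)(-5), (-4)(3) + (1)(-5)]ᵀ
= [3, -17]ᵀ
Result: (3, -17)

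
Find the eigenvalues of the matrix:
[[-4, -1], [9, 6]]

Characteristic equation: det(A - λI) = 0
λ² - (trace)λ + (det) = 0
trace = -4 + 6 = 2, det = (-4)(6) - (-1)(9) = -15
λ² - (2)λ + (-15) = 0
λ = (2 ± √((2)² - 4·(-15))) / 2 = (2 ± √64) / 2
Solving: λ = -3, 5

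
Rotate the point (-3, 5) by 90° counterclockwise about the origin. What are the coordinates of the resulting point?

Rotation matrix for 90°: [[cos 90°, -sin 90°], [sin 90°, cos 90°]] = [[0, -1], [1, 0]]
[[0, -1], [1, 0]] × [-3, 5]ᵀ = [-5, -3]ᵀ
Result: (-5, -3)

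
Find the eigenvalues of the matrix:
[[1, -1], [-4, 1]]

Characteristic equation: det(A - λI) = 0
λ² - (trace)λ + (det) = 0
trace = 1 + 1 = 2, det = (1)(1) - (-1)(-4) = -3
λ² - (2)λ + (-3) = 0
λ = (2 ± √((2)² - 4·(-3))) / 2 = (2 ± √16) / 2
Solving: λ = -1, 3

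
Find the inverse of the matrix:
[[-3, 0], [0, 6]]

For [[a,b],[c,d]], inverse = (1/det)·[[d,-b],[-c,a]]
det = (-3)(6) - (0)(0) = -18 - 0 = -18
Inverse = (1/-18)·[[6, 0], [0, -3]]
= [[-1/3, 0], [0, 1/6]]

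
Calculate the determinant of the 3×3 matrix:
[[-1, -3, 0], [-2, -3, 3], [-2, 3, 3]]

Expansion along first row:
det = -1·det([[-3,3],[3,3]]) - -3·det([[-2,3],[-2,3]]) + 0·det([[-2,-3],[-2,3]])
    = -1·(-3·3 - 3·3) - -3·(-2·3 - 3·-2) + 0·(-2·3 - -3·-2)
    = -1·-18 - -3·0 + 0·-12
    = 18 + 0 + 0 = 18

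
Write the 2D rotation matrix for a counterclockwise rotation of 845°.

Rotation matrix formula: [[cos θ, -sin θ], [sin θ, cos θ]]
For θ = 845°:
cos(845°) = -0.5736
sin(845°) = 0.8192
Result: [[-0.5736, -0.8192], [0.8192, -0.5736]]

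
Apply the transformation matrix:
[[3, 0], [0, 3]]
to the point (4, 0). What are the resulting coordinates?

Matrix multiplication:
[[3, 0], [0, 3]] × [4, 0]ᵀ
= [(3)(4) + (0)(0), (0)(4) + (3)(0)]ᵀ
= [12, 0]ᵀ
Result: (12, 0)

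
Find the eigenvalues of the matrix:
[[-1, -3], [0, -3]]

Characteristic equation: det(A - λI) = 0
λ² - (trace)λ + (det) = 0
trace = -1 + -3 = -4, det = (-1)(-3) - (-3)(0) = 3
λ² - (-4)λ + (3) = 0
λ = (-4 ± √((-4)² - 4·(3))) / 2 = (-4 ± √4) / 2
Solving: λ = -3, -1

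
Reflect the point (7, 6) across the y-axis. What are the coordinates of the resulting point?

Reflection across y-axis: (7, 6) → (-7, 6)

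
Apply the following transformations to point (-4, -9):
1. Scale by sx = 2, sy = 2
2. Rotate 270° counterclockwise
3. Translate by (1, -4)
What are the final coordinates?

Step 1: Scale → (-8, -18)
Step 2: Rotate 270° → (-18, 8)
Step 3: Translate → (-17, 4)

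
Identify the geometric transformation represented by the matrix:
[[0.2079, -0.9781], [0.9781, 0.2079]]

This matrix represents: rotation by 78° counterclockwise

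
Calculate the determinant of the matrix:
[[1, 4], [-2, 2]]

For a 2×2 matrix [[a, b], [c, d]], det = ad - bc
det = (1)(2) - (4)(-2) = 2 - -8 = 10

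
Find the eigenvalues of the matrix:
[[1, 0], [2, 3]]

Characteristic equation: det(A - λI) = 0
λ² - (trace)λ + (det) = 0
trace = 1 + 3 = 4, det = (1)(3) - (0)(2) = 3
λ² - (4)λ + (3) = 0
λ = (4 ± √((4)² - 4·(3))) / 2 = (4 ± √4) / 2
Solving: λ = 1, 3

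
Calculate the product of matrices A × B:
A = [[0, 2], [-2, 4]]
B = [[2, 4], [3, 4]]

Matrix multiplication:
C[0][0] = 0×2 + 2×3 = 6
C[0][1] = 0×4 + 2×4 = 8
C[1][0] = -2×2 + 4×3 = 8
C[1][1] = -2×4 + 4×4 = 8
Result: [[6, 8], [8, 8]]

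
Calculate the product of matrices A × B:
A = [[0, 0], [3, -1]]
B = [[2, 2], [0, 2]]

Matrix multiplication:
C[0][0] = 0×2 + 0×0 = 0
C[0][1] = 0×2 + 0×2 = 0
C[1][0] = 3×2 + -1×0 = 6
C[1][1] = 3×2 + -1×2 = 4
Result: [[0, 0], [6, 4]]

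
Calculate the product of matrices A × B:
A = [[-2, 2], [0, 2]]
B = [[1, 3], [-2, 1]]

Matrix multiplication:
C[0][0] = -2×1 + 2×-2 = -6
C[0][1] = -2×3 + 2×1 = -4
C[1][0] = 0×1 + 2×-2 = -4
C[1][1] = 0×3 + 2×1 = 2
Result: [[-6, -4], [-4, 2]]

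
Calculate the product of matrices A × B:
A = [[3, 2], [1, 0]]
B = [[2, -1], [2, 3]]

Matrix multiplication:
C[0][0] = 3×2 + 2×2 = 10
C[0][1] = 3×-1 + 2×3 = 3
C[1][0] = 1×2 + 0×2 = 2
C[1][1] = 1×-1 + 0×3 = -1
Result: [[10, 3], [2, -1]]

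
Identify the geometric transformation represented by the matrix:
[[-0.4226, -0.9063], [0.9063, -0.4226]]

This matrix represents: rotation by 115° counterclockwise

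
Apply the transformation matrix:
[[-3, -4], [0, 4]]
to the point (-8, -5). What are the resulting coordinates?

Matrix multiplication:
[[-3, -4], [0, 4]] × [-8, -5]ᵀ
= [(-3)(-8) + (-4)(-5), (0)(-8) + (4)(-5)]ᵀ
= [44, -20]ᵀ
Result: (44, -20)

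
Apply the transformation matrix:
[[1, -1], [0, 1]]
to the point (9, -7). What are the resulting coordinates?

Matrix multiplication:
[[1, -1], [0, 1]] × [9, -7]ᵀ
= [(1)(9) + (-1)(-7), (0)(9) + (1)(-7)]ᵀ
= [16, -7]ᵀ
Result: (16, -7)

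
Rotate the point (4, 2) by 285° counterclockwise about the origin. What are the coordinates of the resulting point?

Rotation matrix for 285°: [[cos 285°, -sin 285°], [sin 285°, cos 285°]] ≈ [[0.258819, 0.965926], [-0.965926, 0.258819]]
[[0.258819, 0.965926], [-0.965926, 0.258819]] × [4, 2]ᵀ ≈ [2.9671, -3.3461]ᵀ
Result: (2.9671, -3.3461)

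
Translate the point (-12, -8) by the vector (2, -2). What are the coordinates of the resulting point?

Translation by (2, -2) (homogeneous matrix [[1, 0, 2], [0, 1, -2], [0, 0, 1]]):
x' = -12 + 2 = -10
y' = -8 + -2 = -10
Result: (-10, -10)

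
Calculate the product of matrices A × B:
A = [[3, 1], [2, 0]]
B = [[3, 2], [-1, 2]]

Matrix multiplication:
C[0][0] = 3×3 + 1×-1 = 8
C[0][1] = 3×2 + 1×2 = 8
C[1][0] = 2×3 + 0×-1 = 6
C[1][1] = 2×2 + 0×2 = 4
Result: [[8, 8], [6, 4]]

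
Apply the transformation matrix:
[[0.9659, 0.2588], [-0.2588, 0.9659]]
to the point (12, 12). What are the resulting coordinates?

Matrix multiplication:
[[0.9659, 0.2588], [-0.2588, 0.9659]] × [12, 12]ᵀ
= [(0.9659)(12) + (0.2588)(12), (-0.2588)(12) + (0.9659)(12)]ᵀ
= [14.6964, 8.4852]ᵀ
Result: (14.6964, 8.4852)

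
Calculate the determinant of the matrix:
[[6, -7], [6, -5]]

For a 2×2 matrix [[a, b], [c, d]], det = ad - bc
det = (6)(-5) - (-7)(6) = -30 - -42 = 12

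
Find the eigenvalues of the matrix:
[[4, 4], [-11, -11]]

Characteristic equation: det(A - λI) = 0
λ² - (trace)λ + (det) = 0
trace = 4 + -11 = -7, det = (4)(-11) - (4)(-11) = 0
λ² - (-7)λ + (0) = 0
λ = (-7 ± √((-7)² - 4·(0))) / 2 = (-7 ± √49) / 2
Solving: λ = -7, 0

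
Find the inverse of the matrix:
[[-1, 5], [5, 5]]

For [[a,b],[c,d]], inverse = (1/det)·[[d,-b],[-c,a]]
det = (-1)(5) - (5)(5) = -5 - 25 = -30
Inverse = (1/-30)·[[5, -5], [-5, -1]]
= [[-1/6, 1/6], [1/6, 1/30]]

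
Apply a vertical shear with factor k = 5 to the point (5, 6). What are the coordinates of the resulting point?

Shear matrix for vertical shear with factor k = 5:
[[1, 0], [5, 1]]
Result: (5, 6) → (5, 31)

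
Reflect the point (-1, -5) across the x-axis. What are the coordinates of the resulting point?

Reflection across x-axis: (-1, -5) → (-1, 5)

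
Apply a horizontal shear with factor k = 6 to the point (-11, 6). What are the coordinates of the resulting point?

Shear matrix for horizontal shear with factor k = 6:
[[1, 6], [0, 1]]
Result: (-11, 6) → (25, 6)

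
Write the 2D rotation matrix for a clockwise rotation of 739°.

Rotation matrix formula: [[cos θ, -sin θ], [sin θ, cos θ]]
A clockwise rotation by 739° is equivalent to a counterclockwise rotation by -739°.
For θ = -739°:
cos(-739°) = 0.9455
sin(-739°) = -0.3256
Result: [[0.9455, 0.3256], [-0.3256, 0.9455]]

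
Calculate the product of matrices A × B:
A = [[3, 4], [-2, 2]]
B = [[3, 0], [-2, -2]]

Matrix multiplication:
C[0][0] = 3×3 + 4×-2 = 1
C[0][1] = 3×0 + 4×-2 = -8
C[1][0] = -2×3 + 2×-2 = -10
C[1][1] = -2×0 + 2×-2 = -4
Result: [[1, -8], [-10, -4]]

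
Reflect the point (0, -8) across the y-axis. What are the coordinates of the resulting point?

Reflection across y-axis: (0, -8) → (0, -8)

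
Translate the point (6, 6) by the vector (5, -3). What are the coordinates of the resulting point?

Translation by (5, -3) (homogeneous matrix [[1, 0, 5], [0, 1, -3], [0, 0, 1]]):
x' = 6 + 5 = 11
y' = 6 + -3 = 3
Result: (11, 3)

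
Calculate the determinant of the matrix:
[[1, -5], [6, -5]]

For a 2×2 matrix [[a, b], [c, d]], det = ad - bc
det = (1)(-5) - (-5)(6) = -5 - -30 = 25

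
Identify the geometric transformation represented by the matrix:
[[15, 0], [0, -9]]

This matrix represents: non-uniform scaling by sx = 15, sy = -9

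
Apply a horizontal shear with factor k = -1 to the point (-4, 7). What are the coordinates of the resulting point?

Shear matrix for horizontal shear with factor k = -1:
[[1, -1], [0, 1]]
Result: (-4, 7) → (-11, 7)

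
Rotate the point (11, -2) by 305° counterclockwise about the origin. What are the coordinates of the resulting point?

Rotation matrix for 305°: [[cos 305°, -sin 305°], [sin 305°, cos 305°]] ≈ [[0.573576, 0.819152], [-0.819152, 0.573576]]
[[0.573576, 0.819152], [-0.819152, 0.573576]] × [11, -2]ᵀ ≈ [4.6710, -10.1578]ᵀ
Result: (4.6710, -10.1578)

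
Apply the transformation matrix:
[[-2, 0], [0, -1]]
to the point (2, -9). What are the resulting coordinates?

Matrix multiplication:
[[-2, 0], [0, -1]] × [2, -9]ᵀ
= [(-2)(2) + (0)(-9), (0)(2) + (-1)(-9)]ᵀ
= [-4, 9]ᵀ
Result: (-4, 9)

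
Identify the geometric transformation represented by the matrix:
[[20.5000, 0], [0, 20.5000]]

This matrix represents: uniform scaling by factor 20.5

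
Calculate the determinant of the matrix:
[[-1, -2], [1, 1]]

For a 2×2 matrix [[a, b], [c, d]], det = ad - bc
det = (-1)(1) - (-2)(1) = -1 - -2 = 1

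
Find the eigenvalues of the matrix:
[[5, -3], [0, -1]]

Characteristic equation: det(A - λI) = 0
λ² - (trace)λ + (det) = 0
trace = 5 + -1 = 4, det = (5)(-1) - (-3)(0) = -5
λ² - (4)λ + (-5) = 0
λ = (4 ± √((4)² - 4·(-5))) / 2 = (4 ± √36) / 2
Solving: λ = -1, 5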